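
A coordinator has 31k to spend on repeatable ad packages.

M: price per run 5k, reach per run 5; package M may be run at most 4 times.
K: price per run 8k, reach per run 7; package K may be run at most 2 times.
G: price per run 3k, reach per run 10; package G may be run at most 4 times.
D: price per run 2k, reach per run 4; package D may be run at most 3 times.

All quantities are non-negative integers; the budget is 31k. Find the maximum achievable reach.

This is a bounded integer knapsack.
3×M, 4×G, and 2×D: price 31 ≤ 31, reach 3·5 + 4·10 + 2·4 = 63.
1×M, 1×K, 4×G, and 3×D: price 31 ≤ 31, reach 1·5 + 1·7 + 4·10 + 3·4 = 64.
Best is 64.

64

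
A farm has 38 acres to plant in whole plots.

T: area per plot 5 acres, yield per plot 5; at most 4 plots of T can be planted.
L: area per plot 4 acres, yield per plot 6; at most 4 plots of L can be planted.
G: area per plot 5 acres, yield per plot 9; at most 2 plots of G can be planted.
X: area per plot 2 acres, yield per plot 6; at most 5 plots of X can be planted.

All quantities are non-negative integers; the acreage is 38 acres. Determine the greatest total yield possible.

72

X has the best ratio (6/2); taking only X gives at most 5×6 = 30 (stopped by the supply cap of 5).
Mixing does better — 4×L, 2×G, and 5×X: area 36 ≤ 38, yield 4·6 + 2·9 + 5·6 = 72.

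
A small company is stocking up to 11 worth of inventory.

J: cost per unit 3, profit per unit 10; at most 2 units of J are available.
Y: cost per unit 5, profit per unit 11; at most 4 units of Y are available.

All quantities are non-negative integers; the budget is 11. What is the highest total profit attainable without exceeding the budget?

31

J has the best ratio (10/3); taking only J gives at most 2×10 = 20 (stopped by the supply cap of 2).
Mixing does better — 2×J and 1×Y: cost 11 ≤ 11, profit 2·10 + 1·11 = 31.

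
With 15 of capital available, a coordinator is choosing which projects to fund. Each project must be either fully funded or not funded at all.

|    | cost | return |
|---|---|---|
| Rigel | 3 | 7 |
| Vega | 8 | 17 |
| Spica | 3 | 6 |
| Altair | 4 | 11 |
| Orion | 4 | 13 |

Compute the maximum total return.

37

Allowing fractional choices, the relaxed optimum would be about 39.5, but projects are indivisible.
Rigel + Spica + Altair + Orion: cost 3 + 3 + 4 + 4 = 14 ≤ 15, return 7 + 6 + 11 + 13 = 37.
Rigel + Vega + Orion: cost 3 + 8 + 4 = 15 ≤ 15, return 7 + 17 + 13 = 37.
Vega + Spica + Orion: cost 8 + 3 + 4 = 15 ≤ 15, return 17 + 6 + 13 = 36.
The maximum return is 37; one optimal choice is Rigel, Spica, Altair, and Orion.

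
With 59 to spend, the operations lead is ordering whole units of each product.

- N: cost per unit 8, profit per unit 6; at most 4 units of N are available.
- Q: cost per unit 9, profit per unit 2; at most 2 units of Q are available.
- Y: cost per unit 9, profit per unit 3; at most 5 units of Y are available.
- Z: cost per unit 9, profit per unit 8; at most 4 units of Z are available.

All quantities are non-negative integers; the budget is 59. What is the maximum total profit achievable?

Take 4×N and 3×Z: cost 59 ≤ 59, profit 4·6 + 3·8 = 48.
No other integer combination yields more.

48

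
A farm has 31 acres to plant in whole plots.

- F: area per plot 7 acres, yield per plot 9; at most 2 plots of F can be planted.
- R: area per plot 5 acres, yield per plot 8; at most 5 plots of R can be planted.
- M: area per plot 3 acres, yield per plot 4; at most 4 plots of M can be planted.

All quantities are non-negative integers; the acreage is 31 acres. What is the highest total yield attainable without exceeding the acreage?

This is a bounded integer knapsack.
R has the best ratio (8/5); taking only R gives at most 5×8 = 40 (stopped by the supply cap of 5).
Mixing does better — 5×R and 2×M: area 31 ≤ 31, yield 5·8 + 2·4 = 48.

48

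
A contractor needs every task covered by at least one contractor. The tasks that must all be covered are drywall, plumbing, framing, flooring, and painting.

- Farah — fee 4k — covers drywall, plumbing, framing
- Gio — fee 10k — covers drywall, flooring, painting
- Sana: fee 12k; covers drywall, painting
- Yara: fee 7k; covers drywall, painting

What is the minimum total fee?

14

This is an integer covering problem.
Choose Farah and Gio: together they cover drywall, plumbing, framing, flooring, painting — every task.
Total fee: 4 + 10 = 14.
No cover costs less than 14.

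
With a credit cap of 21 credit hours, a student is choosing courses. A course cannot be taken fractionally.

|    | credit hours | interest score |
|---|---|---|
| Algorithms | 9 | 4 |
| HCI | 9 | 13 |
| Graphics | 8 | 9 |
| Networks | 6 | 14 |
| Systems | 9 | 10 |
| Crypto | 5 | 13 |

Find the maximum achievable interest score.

40

Take HCI, Networks, and Crypto: credit hours 9 + 6 + 5 = 20 ≤ 21, interest score 13 + 14 + 13 = 40.
No other feasible combination does better.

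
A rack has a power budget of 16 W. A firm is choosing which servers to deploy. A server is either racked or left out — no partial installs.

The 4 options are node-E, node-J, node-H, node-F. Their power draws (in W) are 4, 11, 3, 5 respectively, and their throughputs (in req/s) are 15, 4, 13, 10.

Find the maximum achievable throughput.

38

node-E + node-H: power draw 4 + 3 = 7 ≤ 16, throughput 15 + 13 = 28.
node-E + node-H + node-F: power draw 4 + 3 + 5 = 12 ≤ 16, throughput 15 + 13 + 10 = 38.
Best is node-E, node-H, and node-F with total throughput 38.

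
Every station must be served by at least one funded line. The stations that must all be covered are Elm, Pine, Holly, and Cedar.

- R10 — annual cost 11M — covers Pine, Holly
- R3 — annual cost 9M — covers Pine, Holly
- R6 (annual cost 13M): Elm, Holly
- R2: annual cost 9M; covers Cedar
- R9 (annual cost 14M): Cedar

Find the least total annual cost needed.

31

This is a weighted set-cover instance.
Choose R3, R6, and R2: together they cover Elm, Pine, Holly, Cedar — every station.
Total annual cost: 9 + 13 + 9 = 31.
No cover costs less than 31.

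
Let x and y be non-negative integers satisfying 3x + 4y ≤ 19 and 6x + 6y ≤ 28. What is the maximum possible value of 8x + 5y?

(x,y)=(4,0) is feasible, giving 32.
(x,y)=(3,1) is feasible, giving 29.
(x,y)=(3,0) is feasible, giving 24.
No feasible integer point exceeds 32.

32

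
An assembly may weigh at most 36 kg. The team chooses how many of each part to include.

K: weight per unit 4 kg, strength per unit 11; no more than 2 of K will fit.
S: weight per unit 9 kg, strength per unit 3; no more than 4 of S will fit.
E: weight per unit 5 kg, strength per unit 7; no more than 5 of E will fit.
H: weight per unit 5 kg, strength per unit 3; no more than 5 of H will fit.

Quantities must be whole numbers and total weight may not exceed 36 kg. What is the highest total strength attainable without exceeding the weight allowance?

This is a bounded integer knapsack.
Take 2×K and 5×E: weight 33 ≤ 36, strength 2·11 + 5·7 = 57.
K has the best ratio (11/4) and is taken to its limit of 2; remaining capacity is filled optimally with the others.

57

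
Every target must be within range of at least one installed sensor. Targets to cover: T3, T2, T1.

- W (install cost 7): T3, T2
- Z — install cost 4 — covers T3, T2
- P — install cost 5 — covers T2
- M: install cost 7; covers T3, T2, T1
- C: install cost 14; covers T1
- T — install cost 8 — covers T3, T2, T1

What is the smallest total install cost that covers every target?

7

This is an integer covering problem.
The greedy cost-per-new-target heuristic would pick Z and M for 11, but a cheaper cover exists.
M alone covers T3, T2, T1 — every target.
Total install cost: 7.
No cover costs less than 7.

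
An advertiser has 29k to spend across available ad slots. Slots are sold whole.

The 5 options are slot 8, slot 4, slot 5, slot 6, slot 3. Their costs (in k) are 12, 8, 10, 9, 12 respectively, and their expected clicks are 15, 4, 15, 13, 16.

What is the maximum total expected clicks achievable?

33

slot 4 + slot 5 + slot 6: cost 8 + 10 + 9 = 27 ≤ 29, expected clicks 4 + 15 + 13 = 32.
slot 8 + slot 4 + slot 6: cost 12 + 8 + 9 = 29 ≤ 29, expected clicks 15 + 4 + 13 = 32.
slot 4 + slot 6 + slot 3: cost 8 + 9 + 12 = 29 ≤ 29, expected clicks 4 + 13 + 16 = 33.
Best is slot 4, slot 6, and slot 3 with total expected clicks 33.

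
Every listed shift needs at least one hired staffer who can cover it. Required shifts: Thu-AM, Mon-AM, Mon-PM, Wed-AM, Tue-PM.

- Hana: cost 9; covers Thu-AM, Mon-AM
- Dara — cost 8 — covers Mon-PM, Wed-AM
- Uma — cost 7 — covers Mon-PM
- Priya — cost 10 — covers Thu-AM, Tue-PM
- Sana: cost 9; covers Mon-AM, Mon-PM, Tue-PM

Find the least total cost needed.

This is an integer covering problem.
Choose Hana, Dara, and Sana: together they cover Thu-AM, Mon-AM, Mon-PM, Wed-AM, Tue-PM — every shift.
Total cost: 9 + 8 + 9 = 26.
No cover costs less than 26.

26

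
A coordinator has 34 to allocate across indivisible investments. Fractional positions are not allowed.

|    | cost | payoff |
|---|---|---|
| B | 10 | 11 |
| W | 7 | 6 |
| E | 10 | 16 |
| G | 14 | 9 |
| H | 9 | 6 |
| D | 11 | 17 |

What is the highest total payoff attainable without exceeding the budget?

Allowing fractional choices, the relaxed optimum would be about 46.6, but investments are indivisible.
B + E + D: cost 10 + 10 + 11 = 31 ≤ 34, payoff 11 + 16 + 17 = 44.
W + E + D: cost 7 + 10 + 11 = 28 ≤ 34, payoff 6 + 16 + 17 = 39.
Best is B, E, and D with total payoff 44.

44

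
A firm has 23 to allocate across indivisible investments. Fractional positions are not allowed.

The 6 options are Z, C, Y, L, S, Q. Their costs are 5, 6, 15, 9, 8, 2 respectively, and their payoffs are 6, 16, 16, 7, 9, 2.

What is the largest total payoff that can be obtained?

C + Y + Q: cost 6 + 15 + 2 = 23 ≤ 23, payoff 16 + 16 + 2 = 34.
Z + C + S + Q: cost 5 + 6 + 8 + 2 = 21 ≤ 23, payoff 6 + 16 + 9 + 2 = 33.
Best is C, Y, and Q with total payoff 34.

34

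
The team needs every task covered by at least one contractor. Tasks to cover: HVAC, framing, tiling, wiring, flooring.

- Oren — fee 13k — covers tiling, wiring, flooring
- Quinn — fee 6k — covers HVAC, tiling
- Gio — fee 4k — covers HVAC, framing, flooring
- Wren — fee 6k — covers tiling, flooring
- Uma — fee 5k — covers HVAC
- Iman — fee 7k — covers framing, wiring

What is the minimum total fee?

17

Choose Oren and Gio: together they cover HVAC, framing, tiling, wiring, flooring — every task.
Total fee: 13 + 4 = 17.
No cover costs less than 17.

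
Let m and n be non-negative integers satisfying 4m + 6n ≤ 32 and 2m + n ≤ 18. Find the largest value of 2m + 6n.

30

Relaxing integrality, the LP optimum is 32.00 at (m,n) = (0, 5.33), which is not an integer point.
(m,n)=(0,5): 4·0+6·5=30≤32, 2·0+1·5=5≤18, objective 30.
(m,n)=(1,4): 4·1+6·4=28≤32, 2·1+1·4=6≤18, objective 26.
Maximum is 30 at (m,n)=(0,5).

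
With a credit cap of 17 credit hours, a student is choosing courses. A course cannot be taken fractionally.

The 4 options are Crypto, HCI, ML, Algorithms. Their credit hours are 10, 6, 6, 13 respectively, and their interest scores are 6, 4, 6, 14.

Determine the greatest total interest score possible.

Treat it as a binary knapsack problem.
Crypto + ML: credit hours 10 + 6 = 16 ≤ 17, interest score 6 + 6 = 12.
Algorithms: credit hours 13 ≤ 17, interest score 14.
Best is Algorithms with total interest score 14.

14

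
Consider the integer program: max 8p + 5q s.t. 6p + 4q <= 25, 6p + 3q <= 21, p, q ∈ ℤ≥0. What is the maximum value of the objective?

31

Relaxing integrality, the LP optimum is 32.00 at (p,q) = (1.5, 4), which is not an integer point.
(p,q)=(2,3): 6·2+4·3=24≤25, 6·2+3·3=21≤21, objective 31.
(p,q)=(1,4): 6·1+4·4=22≤25, 6·1+3·4=18≤21, objective 28.
(p,q)=(2,2): 6·2+4·2=20≤25, 6·2+3·2=18≤21, objective 26.
(p,q)=(0,5): 6·0+4·5=20≤25, 6·0+3·5=15≤21, objective 25.
Maximum is 31 at (p,q)=(2,3).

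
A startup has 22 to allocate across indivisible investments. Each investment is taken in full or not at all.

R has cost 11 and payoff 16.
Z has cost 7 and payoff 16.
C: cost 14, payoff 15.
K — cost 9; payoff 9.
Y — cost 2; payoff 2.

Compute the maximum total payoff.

Take R, Z, and Y: cost 11 + 7 + 2 = 20 ≤ 22, payoff 16 + 16 + 2 = 34.
No other feasible combination does better.

34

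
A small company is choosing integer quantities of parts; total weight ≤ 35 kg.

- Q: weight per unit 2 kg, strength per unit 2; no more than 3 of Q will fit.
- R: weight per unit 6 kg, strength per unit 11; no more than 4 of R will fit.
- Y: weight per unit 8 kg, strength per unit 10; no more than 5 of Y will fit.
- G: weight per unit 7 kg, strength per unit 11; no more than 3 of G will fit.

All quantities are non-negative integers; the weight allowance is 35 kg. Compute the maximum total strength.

59

Take 2×Q, 4×R, and 1×G: weight 35 ≤ 35, strength 2·2 + 4·11 + 1·11 = 59.
R has the best ratio (11/6) and is taken to its limit of 4; remaining capacity is filled optimally with the others.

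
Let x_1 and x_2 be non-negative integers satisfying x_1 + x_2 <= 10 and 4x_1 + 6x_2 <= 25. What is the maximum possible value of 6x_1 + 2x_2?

36

(x_1,x_2)=(6,0) is feasible, giving 36.
(x_1,x_2)=(5,0) is feasible, giving 30.
No feasible integer point exceeds 36.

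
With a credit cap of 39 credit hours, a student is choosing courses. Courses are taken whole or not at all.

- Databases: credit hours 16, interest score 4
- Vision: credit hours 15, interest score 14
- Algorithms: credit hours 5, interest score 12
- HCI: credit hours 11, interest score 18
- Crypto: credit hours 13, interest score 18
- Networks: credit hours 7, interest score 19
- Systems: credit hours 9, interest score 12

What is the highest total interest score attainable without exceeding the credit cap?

Allowing fractional choices, the relaxed optimum would be about 71.0, but courses are indivisible.
Algorithms + HCI + Crypto + Networks: credit hours 5 + 11 + 13 + 7 = 36 ≤ 39, interest score 12 + 18 + 18 + 19 = 67.
Vision + Algorithms + HCI + Networks: credit hours 15 + 5 + 11 + 7 = 38 ≤ 39, interest score 14 + 12 + 18 + 19 = 63.
Best is Algorithms, HCI, Crypto, and Networks with total interest score 67.

67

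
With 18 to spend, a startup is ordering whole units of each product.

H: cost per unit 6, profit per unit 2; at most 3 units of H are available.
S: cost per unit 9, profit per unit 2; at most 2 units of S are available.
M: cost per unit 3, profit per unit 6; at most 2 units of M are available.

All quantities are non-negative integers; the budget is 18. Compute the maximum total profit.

16

M has the best ratio (6/3); taking only M gives at most 2×6 = 12 (stopped by the supply cap of 2).
Mixing does better — 2×H and 2×M: cost 18 ≤ 18, profit 2·2 + 2·6 = 16.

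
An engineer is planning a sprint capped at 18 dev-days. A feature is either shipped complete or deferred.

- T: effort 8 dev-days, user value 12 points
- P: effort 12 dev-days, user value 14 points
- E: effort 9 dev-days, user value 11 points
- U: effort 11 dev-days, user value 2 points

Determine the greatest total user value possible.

23

T + E: effort 8 + 9 = 17 ≤ 18, user value 12 + 11 = 23.
T: effort 8 ≤ 18, user value 12.
P: effort 12 ≤ 18, user value 14.
Best is T and E with total user value 23.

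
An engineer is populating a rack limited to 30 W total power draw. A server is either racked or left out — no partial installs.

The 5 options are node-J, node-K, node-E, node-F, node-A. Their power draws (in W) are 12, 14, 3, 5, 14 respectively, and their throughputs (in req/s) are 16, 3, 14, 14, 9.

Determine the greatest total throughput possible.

Treat it as a binary knapsack problem.
Take node-J, node-E, and node-F: power draw 12 + 3 + 5 = 20 ≤ 30, throughput 16 + 14 + 14 = 44.
No other feasible combination does better.

44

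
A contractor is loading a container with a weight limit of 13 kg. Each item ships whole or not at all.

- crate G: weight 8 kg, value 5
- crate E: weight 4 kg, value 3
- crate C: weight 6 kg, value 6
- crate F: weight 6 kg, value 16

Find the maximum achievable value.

Take crate C and crate F: weight 6 + 6 = 12 ≤ 13, value 6 + 16 = 22.
No other feasible combination does better.

22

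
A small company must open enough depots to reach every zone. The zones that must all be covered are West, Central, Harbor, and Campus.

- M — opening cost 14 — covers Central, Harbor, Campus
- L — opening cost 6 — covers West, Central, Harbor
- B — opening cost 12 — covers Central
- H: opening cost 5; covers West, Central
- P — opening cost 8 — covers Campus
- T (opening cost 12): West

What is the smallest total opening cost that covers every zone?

Choose L and P: together they cover West, Central, Harbor, Campus — every zone.
Total opening cost: 6 + 8 = 14.
No cover costs less than 14.

14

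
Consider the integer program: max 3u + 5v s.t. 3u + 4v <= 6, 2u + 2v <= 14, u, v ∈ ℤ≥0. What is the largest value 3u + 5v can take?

Relaxing integrality, the LP optimum is 7.50 at (u,v) = (0, 1.5), which is not an integer point.
(u,v)=(2,0) is feasible, giving 6.
(u,v)=(0,1) is feasible, giving 5.
(u,v)=(1,0) is feasible, giving 3.
No feasible integer point exceeds 6.

6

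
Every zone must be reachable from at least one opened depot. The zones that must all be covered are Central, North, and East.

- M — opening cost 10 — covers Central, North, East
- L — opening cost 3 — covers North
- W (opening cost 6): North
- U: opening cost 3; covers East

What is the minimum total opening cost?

10

M alone covers Central, North, East — every zone.
Total opening cost: 10.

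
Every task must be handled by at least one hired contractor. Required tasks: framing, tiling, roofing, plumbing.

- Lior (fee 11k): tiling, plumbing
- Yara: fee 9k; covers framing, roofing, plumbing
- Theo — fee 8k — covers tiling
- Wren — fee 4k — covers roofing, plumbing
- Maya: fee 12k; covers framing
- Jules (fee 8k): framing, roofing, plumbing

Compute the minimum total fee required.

This is an integer covering problem.
Choose Theo and Jules: together they cover framing, tiling, roofing, plumbing — every task.
Total fee: 8 + 8 = 16.

16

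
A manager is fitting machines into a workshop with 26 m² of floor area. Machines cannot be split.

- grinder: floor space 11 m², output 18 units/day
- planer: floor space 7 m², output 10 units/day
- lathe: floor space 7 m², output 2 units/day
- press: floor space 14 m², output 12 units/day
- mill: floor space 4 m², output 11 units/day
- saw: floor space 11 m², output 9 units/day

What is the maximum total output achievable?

39

Take grinder, planer, and mill: floor space 11 + 7 + 4 = 22 ≤ 26, output 18 + 10 + 11 = 39.
No other feasible combination does better.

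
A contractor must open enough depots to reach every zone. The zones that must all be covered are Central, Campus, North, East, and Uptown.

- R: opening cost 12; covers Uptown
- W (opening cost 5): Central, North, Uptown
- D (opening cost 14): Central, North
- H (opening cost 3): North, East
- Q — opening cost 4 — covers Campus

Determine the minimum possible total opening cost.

Choose W, H, and Q: together they cover Central, Campus, North, East, Uptown — every zone.
Total opening cost: 5 + 3 + 4 = 12.
No cover costs less than 12.

12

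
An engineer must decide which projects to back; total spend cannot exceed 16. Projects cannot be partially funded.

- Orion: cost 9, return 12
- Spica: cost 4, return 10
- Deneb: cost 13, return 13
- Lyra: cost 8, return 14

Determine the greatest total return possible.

This is an integer program with binary decision variables.
Take Spica and Lyra: cost 4 + 8 = 12 ≤ 16, return 10 + 14 = 24.
No other feasible combination does better.

24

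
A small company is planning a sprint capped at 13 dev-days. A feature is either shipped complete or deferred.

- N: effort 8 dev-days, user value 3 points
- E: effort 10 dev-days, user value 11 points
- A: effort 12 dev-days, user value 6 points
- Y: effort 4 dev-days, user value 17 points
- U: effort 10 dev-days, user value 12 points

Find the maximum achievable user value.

20

Allowing fractional choices, the relaxed optimum would be about 27.8, but features are indivisible.
Y: effort 4 ≤ 13, user value 17.
N + Y: effort 8 + 4 = 12 ≤ 13, user value 3 + 17 = 20.
U: effort 10 ≤ 13, user value 12.
Best is N and Y with total user value 20.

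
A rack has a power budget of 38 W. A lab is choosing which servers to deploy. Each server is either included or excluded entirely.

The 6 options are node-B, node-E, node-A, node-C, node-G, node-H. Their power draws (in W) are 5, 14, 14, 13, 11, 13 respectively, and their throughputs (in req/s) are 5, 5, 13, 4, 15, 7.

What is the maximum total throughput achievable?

Allowing fractional choices, the relaxed optimum would be about 37.3, but servers are indivisible.
node-A + node-C + node-G: power draw 14 + 13 + 11 = 38 ≤ 38, throughput 13 + 4 + 15 = 32.
node-A + node-G + node-H: power draw 14 + 11 + 13 = 38 ≤ 38, throughput 13 + 15 + 7 = 35.
node-B + node-A + node-G: power draw 5 + 14 + 11 = 30 ≤ 38, throughput 5 + 13 + 15 = 33.
Best is node-A, node-G, and node-H with total throughput 35.

35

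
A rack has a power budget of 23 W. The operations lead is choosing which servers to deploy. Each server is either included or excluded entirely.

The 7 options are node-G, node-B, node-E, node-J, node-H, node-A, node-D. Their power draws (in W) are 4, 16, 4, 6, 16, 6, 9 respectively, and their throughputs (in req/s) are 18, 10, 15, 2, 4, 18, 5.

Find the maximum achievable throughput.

Treat it as a binary knapsack problem.
Take node-G, node-E, node-A, and node-D: power draw 4 + 4 + 6 + 9 = 23 ≤ 23, throughput 18 + 15 + 18 + 5 = 56.
No other feasible combination does better.

56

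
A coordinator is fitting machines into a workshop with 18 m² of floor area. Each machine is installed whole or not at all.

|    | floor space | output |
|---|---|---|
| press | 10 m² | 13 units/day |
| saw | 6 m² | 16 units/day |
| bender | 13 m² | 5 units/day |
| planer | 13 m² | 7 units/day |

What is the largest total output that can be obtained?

Take press and saw: floor space 10 + 6 = 16 ≤ 18, output 13 + 16 = 29.
No other feasible combination does better.

29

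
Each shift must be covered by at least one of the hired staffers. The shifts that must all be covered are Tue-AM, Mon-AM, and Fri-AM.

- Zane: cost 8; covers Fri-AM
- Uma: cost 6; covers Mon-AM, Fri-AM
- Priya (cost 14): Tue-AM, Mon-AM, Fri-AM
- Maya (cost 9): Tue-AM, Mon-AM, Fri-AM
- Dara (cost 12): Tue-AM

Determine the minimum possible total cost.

9

The greedy cost-per-new-shift heuristic would pick Uma and Maya for 15, but a cheaper cover exists.
Maya alone covers Tue-AM, Mon-AM, Fri-AM — every shift.
Total cost: 9.
No cover costs less than 9.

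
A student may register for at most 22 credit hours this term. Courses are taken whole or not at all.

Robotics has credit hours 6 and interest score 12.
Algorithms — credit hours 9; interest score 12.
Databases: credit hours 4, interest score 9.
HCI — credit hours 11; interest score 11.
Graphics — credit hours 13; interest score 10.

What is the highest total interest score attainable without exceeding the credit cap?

33

Allowing fractional choices, the relaxed optimum would be about 36.0, but courses are indivisible.
Robotics + Databases + HCI: credit hours 6 + 4 + 11 = 21 ≤ 22, interest score 12 + 9 + 11 = 32.
Robotics + Algorithms + Databases: credit hours 6 + 9 + 4 = 19 ≤ 22, interest score 12 + 12 + 9 = 33.
Best is Robotics, Algorithms, and Databases with total interest score 33.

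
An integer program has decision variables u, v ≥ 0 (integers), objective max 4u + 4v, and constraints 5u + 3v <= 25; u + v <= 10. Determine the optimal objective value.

(u,v)=(0,8): 5·0+3·8=24≤25, 1·0+1·8=8≤10, objective 32.
(u,v)=(0,7): 5·0+3·7=21≤25, 1·0+1·7=7≤10, objective 28.
No feasible integer point exceeds 32.

32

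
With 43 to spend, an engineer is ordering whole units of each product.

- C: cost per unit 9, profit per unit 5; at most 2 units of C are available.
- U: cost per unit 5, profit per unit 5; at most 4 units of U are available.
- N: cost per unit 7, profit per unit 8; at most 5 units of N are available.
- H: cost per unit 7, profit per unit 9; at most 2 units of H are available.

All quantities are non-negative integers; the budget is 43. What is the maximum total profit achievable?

H has the best ratio (9/7); taking only H gives at most 2×9 = 18 (stopped by the supply cap of 2).
Mixing does better — 4×N and 2×H: cost 42 ≤ 43, profit 4·8 + 2·9 = 50.

50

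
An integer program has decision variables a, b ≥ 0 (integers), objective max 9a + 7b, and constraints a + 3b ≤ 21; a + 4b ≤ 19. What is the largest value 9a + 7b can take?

171

(a,b)=(19,0): 1·19+3·0=19≤21, 1·19+4·0=19≤19, objective 171.
(a,b)=(18,0): 1·18+3·0=18≤21, 1·18+4·0=18≤19, objective 162.
Maximum is 171 at (a,b)=(19,0).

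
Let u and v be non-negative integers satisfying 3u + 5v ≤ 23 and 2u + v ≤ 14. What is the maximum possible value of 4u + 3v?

28

Relaxing integrality, the LP optimum is 28.57 at (u,v) = (6.71, 0.571), which is not an integer point.
(u,v)=(7,0): 3·7+5·0=21≤23, 2·7+1·0=14≤14, objective 28.
(u,v)=(6,1): 3·6+5·1=23≤23, 2·6+1·1=13≤14, objective 27.
Maximum is 28 at (u,v)=(7,0).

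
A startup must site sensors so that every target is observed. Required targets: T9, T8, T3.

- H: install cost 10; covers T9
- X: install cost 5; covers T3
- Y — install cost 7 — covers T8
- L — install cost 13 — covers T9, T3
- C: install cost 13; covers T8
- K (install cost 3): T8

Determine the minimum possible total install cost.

16

The greedy cost-per-new-target heuristic would pick K, X, and H for 18, but a cheaper cover exists.
Choose L and K: together they cover T9, T8, T3 — every target.
Total install cost: 13 + 3 = 16.
No cover costs less than 16.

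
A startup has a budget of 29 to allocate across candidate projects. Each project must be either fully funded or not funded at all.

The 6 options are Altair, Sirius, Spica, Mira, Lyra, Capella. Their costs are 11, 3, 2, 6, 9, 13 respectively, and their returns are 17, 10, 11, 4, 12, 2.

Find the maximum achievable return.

Treat it as a binary knapsack problem.
Allowing fractional choices, the relaxed optimum would be about 52.7, but projects are indivisible.
Altair + Spica + Mira + Lyra: cost 11 + 2 + 6 + 9 = 28 ≤ 29, return 17 + 11 + 4 + 12 = 44.
Altair + Sirius + Spica + Lyra: cost 11 + 3 + 2 + 9 = 25 ≤ 29, return 17 + 10 + 11 + 12 = 50.
Altair + Sirius + Mira + Lyra: cost 11 + 3 + 6 + 9 = 29 ≤ 29, return 17 + 10 + 4 + 12 = 43.
Best is Altair, Sirius, Spica, and Lyra with total return 50.

50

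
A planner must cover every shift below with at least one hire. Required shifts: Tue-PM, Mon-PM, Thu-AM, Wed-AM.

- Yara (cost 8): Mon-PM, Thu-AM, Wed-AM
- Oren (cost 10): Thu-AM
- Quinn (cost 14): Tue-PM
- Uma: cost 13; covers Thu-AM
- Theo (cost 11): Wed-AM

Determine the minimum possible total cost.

This is an integer covering problem.
Choose Yara and Quinn: together they cover Tue-PM, Mon-PM, Thu-AM, Wed-AM — every shift.
Total cost: 8 + 14 = 22.
No cover costs less than 22.

22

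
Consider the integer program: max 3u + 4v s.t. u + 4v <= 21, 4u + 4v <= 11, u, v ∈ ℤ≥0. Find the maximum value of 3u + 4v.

The continuous relaxation peaks at (0, 2.75) with value 11.00; rounding to a feasible lattice point costs some objective.
(u,v)=(0,2) is feasible, giving 8.
(u,v)=(1,1) is feasible, giving 7.
(u,v)=(0,1) is feasible, giving 4.
No feasible integer point exceeds 8.

8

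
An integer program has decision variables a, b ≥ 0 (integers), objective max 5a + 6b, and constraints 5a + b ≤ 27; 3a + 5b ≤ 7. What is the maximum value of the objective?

The continuous relaxation peaks at (2.33, 0) with value 11.67; rounding to a feasible lattice point costs some objective.
(a,b)=(2,0): 5·2+1·0=10≤27, 3·2+5·0=6≤7, objective 10.
(a,b)=(1,0): 5·1+1·0=5≤27, 3·1+5·0=3≤7, objective 5.
No feasible integer point exceeds 10.

10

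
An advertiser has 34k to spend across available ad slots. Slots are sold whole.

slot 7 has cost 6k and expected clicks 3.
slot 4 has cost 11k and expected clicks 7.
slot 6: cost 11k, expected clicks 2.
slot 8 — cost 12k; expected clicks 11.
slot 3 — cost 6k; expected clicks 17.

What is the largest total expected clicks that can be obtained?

This is a 0-1 knapsack instance.
slot 4 + slot 8 + slot 3: cost 11 + 12 + 6 = 29 ≤ 34, expected clicks 7 + 11 + 17 = 35.
slot 7 + slot 8 + slot 3: cost 6 + 12 + 6 = 24 ≤ 34, expected clicks 3 + 11 + 17 = 31.
Best is slot 4, slot 8, and slot 3 with total expected clicks 35.

35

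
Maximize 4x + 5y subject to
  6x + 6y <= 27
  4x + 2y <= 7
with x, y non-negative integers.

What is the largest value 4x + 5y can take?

(x,y)=(0,3) is feasible, giving 15.
(x,y)=(0,2) is feasible, giving 10.
No feasible integer point exceeds 15.

15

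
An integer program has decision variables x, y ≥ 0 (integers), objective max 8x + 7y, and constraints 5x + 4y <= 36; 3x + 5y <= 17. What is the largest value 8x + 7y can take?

40

Relaxing integrality, the LP optimum is 45.33 at (x,y) = (5.67, 0), which is not an integer point.
(x,y)=(5,0): 5·5+4·0=25≤36, 3·5+5·0=15≤17, objective 40.
(x,y)=(4,1): 5·4+4·1=24≤36, 3·4+5·1=17≤17, objective 39.
(x,y)=(4,0): 5·4+4·0=20≤36, 3·4+5·0=12≤17, objective 32.
Maximum is 40 at (x,y)=(5,0).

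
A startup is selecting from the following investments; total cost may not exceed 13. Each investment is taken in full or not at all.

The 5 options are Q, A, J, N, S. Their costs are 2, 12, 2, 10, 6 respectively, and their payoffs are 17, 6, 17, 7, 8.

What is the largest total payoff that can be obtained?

Allowing fractional choices, the relaxed optimum would be about 44.1, but investments are indivisible.
Q + J + S: cost 2 + 2 + 6 = 10 ≤ 13, payoff 17 + 17 + 8 = 42.
Q + J: cost 2 + 2 = 4 ≤ 13, payoff 17 + 17 = 34.
Q + S: cost 2 + 6 = 8 ≤ 13, payoff 17 + 8 = 25.
Best is Q, J, and S with total payoff 42.

42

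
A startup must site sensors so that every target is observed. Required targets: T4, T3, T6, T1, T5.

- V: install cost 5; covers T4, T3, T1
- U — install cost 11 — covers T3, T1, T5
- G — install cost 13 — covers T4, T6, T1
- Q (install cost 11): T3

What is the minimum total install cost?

This is an integer covering problem.
The greedy cost-per-new-target heuristic would pick V, U, and G for 29, but a cheaper cover exists.
Choose U and G: together they cover T4, T3, T6, T1, T5 — every target.
Total install cost: 11 + 13 = 24.
No cover costs less than 24.

24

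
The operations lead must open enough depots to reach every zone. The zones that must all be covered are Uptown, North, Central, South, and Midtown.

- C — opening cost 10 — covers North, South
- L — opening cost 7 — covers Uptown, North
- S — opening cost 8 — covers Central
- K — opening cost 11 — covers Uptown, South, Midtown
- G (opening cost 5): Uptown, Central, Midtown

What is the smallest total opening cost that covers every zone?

15

This is a weighted set-cover instance.
Choose C and G: together they cover Uptown, North, Central, South, Midtown — every zone.
Total opening cost: 10 + 5 = 15.
No cover costs less than 15.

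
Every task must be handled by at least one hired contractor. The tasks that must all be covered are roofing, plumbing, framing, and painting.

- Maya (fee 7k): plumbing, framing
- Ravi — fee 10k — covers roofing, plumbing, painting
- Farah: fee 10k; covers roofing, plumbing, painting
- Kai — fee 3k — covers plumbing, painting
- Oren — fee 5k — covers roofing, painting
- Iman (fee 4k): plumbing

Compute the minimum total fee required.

Choose Maya and Oren: together they cover roofing, plumbing, framing, painting — every task.
Total fee: 7 + 5 = 12.

12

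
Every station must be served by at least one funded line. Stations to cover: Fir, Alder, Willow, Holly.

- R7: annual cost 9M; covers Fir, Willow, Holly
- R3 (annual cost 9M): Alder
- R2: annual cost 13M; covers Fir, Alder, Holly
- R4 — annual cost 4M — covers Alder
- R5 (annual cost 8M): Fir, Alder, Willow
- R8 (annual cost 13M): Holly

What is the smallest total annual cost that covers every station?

13

Choose R7 and R4: together they cover Fir, Alder, Willow, Holly — every station.
Total annual cost: 9 + 4 = 13.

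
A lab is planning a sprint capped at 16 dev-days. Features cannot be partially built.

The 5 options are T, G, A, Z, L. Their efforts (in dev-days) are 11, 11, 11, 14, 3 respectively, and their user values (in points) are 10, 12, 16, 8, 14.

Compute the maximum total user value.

This is a 0-1 knapsack instance.
Allowing fractional choices, the relaxed optimum would be about 32.2, but features are indivisible.
T + L: effort 11 + 3 = 14 ≤ 16, user value 10 + 14 = 24.
G + L: effort 11 + 3 = 14 ≤ 16, user value 12 + 14 = 26.
A + L: effort 11 + 3 = 14 ≤ 16, user value 16 + 14 = 30.
Best is A and L with total user value 30.

30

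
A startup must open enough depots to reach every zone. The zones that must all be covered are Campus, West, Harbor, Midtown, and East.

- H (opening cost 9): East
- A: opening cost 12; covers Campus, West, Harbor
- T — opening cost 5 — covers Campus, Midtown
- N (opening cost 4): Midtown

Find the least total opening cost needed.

The greedy cost-per-new-zone heuristic would pick T, A, and H for 26, but a cheaper cover exists.
Choose H, A, and N: together they cover Campus, West, Harbor, Midtown, East — every zone.
Total opening cost: 9 + 12 + 4 = 25.
No cover costs less than 25.

25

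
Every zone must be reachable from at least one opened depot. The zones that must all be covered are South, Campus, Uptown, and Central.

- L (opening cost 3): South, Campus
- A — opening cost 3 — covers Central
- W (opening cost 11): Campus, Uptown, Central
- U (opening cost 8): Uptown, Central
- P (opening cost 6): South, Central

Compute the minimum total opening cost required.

11

The greedy cost-per-new-zone heuristic would pick L, A, and U for 14, but a cheaper cover exists.
Choose L and U: together they cover South, Campus, Uptown, Central — every zone.
Total opening cost: 3 + 8 = 11.
No cover costs less than 11.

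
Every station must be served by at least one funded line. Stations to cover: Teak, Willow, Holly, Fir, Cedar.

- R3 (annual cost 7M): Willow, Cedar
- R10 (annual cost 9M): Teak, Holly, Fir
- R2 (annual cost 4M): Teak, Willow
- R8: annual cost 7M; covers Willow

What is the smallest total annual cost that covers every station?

16

The greedy cost-per-new-station heuristic would pick R2, R10, and R3 for 20, but a cheaper cover exists.
Choose R3 and R10: together they cover Teak, Willow, Holly, Fir, Cedar — every station.
Total annual cost: 7 + 9 = 16.
No cover costs less than 16.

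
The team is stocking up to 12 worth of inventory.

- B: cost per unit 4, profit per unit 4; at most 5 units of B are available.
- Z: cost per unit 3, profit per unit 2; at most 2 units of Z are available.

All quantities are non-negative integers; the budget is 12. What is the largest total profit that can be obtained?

12

This is a bounded integer knapsack.
Take 3×B: cost 12 ≤ 12, profit 3·4 = 12.
No other integer combination yields more.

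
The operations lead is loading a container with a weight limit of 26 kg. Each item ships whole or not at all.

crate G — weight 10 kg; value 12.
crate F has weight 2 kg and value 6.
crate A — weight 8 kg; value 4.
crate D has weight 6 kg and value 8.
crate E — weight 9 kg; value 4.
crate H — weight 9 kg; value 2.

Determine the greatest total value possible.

30

Treat it as a binary knapsack problem.
crate G + crate F + crate D: weight 10 + 2 + 6 = 18 ≤ 26, value 12 + 6 + 8 = 26.
crate G + crate F + crate A + crate D: weight 10 + 2 + 8 + 6 = 26 ≤ 26, value 12 + 6 + 4 + 8 = 30.
Best is crate G, crate F, crate A, and crate D with total value 30.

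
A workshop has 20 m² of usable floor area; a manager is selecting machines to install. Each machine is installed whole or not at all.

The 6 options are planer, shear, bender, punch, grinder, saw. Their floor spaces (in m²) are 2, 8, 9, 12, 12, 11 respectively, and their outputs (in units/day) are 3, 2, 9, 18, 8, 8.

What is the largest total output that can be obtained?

planer + punch: floor space 2 + 12 = 14 ≤ 20, output 3 + 18 = 21.
shear + punch: floor space 8 + 12 = 20 ≤ 20, output 2 + 18 = 20.
punch: floor space 12 ≤ 20, output 18.
Best is planer and punch with total output 21.

21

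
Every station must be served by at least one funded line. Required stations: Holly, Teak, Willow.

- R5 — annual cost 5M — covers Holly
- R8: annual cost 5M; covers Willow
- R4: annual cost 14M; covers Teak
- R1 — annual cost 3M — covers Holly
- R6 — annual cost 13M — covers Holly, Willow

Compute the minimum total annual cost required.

22

This is an integer covering problem.
Choose R8, R4, and R1: together they cover Holly, Teak, Willow — every station.
Total annual cost: 5 + 14 + 3 = 22.
No cover costs less than 22.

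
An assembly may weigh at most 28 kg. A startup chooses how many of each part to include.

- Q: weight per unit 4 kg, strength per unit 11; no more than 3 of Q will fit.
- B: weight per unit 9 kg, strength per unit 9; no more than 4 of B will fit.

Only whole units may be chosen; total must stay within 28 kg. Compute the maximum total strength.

42

3×Q and 1×B: weight 21 ≤ 28, strength 3·11 + 1·9 = 42.
2×Q and 2×B: weight 26 ≤ 28, strength 2·11 + 2·9 = 40.
Best is 42.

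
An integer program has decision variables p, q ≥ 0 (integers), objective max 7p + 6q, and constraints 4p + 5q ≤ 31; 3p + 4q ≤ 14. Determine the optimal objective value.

28

The continuous relaxation peaks at (4.67, 0) with value 32.67; rounding to a feasible lattice point costs some objective.
(p,q)=(4,0): 4·4+5·0=16≤31, 3·4+4·0=12≤14, objective 28.
(p,q)=(3,1): 4·3+5·1=17≤31, 3·3+4·1=13≤14, objective 27.
(p,q)=(3,0): 4·3+5·0=12≤31, 3·3+4·0=9≤14, objective 21.
Maximum is 28 at (p,q)=(4,0).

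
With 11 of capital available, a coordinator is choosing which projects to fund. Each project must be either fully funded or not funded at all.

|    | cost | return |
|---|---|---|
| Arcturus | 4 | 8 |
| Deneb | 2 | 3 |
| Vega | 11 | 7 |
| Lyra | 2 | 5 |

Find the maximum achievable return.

Treat it as a binary knapsack problem.
Allowing fractional choices, the relaxed optimum would be about 17.9, but projects are indivisible.
Arcturus + Lyra: cost 4 + 2 = 6 ≤ 11, return 8 + 5 = 13.
Arcturus + Deneb + Lyra: cost 4 + 2 + 2 = 8 ≤ 11, return 8 + 3 + 5 = 16.
Best is Arcturus, Deneb, and Lyra with total return 16.

16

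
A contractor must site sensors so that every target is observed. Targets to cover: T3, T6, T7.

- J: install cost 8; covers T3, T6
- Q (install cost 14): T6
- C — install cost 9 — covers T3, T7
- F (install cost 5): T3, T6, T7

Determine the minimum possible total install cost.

5

F alone covers T3, T6, T7 — every target.
Total install cost: 5.
No cover costs less than 5.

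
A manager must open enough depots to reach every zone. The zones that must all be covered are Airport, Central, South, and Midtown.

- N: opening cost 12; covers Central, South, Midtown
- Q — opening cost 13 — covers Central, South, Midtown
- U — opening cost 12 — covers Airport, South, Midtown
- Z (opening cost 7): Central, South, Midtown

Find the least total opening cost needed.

19

This is a weighted set-cover instance.
Choose U and Z: together they cover Airport, Central, South, Midtown — every zone.
Total opening cost: 12 + 7 = 19.
No cover costs less than 19.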